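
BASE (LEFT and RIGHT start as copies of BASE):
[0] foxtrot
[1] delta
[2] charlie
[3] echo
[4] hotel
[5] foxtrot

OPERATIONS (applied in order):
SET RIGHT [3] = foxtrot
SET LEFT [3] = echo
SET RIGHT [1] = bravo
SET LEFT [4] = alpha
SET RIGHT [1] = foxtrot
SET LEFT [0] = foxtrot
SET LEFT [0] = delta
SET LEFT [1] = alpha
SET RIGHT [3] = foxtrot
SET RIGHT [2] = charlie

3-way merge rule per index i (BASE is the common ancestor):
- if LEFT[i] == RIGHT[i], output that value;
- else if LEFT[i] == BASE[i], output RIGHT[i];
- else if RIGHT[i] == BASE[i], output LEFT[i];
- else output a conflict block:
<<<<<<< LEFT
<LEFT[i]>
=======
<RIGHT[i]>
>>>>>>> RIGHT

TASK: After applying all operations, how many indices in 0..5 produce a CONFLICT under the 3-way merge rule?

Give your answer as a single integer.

Final LEFT:  [delta, alpha, charlie, echo, alpha, foxtrot]
Final RIGHT: [foxtrot, foxtrot, charlie, foxtrot, hotel, foxtrot]
i=0: L=delta, R=foxtrot=BASE -> take LEFT -> delta
i=1: BASE=delta L=alpha R=foxtrot all differ -> CONFLICT
i=2: L=charlie R=charlie -> agree -> charlie
i=3: L=echo=BASE, R=foxtrot -> take RIGHT -> foxtrot
i=4: L=alpha, R=hotel=BASE -> take LEFT -> alpha
i=5: L=foxtrot R=foxtrot -> agree -> foxtrot
Conflict count: 1

Answer: 1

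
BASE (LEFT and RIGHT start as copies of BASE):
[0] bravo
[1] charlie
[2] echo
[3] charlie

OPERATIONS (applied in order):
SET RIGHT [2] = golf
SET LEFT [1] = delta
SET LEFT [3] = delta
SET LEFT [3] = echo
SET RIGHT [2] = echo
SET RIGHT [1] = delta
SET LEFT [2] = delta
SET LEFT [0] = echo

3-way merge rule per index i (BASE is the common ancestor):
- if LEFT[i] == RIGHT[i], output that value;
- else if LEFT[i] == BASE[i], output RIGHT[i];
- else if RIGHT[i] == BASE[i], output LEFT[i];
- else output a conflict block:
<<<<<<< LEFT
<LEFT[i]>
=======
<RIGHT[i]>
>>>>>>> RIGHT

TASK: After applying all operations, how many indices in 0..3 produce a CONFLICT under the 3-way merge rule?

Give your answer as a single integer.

Answer: 0

Derivation:
Final LEFT:  [echo, delta, delta, echo]
Final RIGHT: [bravo, delta, echo, charlie]
i=0: L=echo, R=bravo=BASE -> take LEFT -> echo
i=1: L=delta R=delta -> agree -> delta
i=2: L=delta, R=echo=BASE -> take LEFT -> delta
i=3: L=echo, R=charlie=BASE -> take LEFT -> echo
Conflict count: 0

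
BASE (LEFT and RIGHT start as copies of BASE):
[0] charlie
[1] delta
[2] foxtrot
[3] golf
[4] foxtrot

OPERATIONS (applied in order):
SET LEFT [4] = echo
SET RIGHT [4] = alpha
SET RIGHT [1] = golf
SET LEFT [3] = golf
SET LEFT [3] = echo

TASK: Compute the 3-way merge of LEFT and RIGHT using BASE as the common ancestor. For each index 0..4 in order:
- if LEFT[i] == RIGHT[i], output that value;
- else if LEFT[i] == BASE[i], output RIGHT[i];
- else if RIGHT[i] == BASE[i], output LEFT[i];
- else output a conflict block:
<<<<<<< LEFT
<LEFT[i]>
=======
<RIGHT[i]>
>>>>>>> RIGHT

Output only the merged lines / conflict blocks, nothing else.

Answer: charlie
golf
foxtrot
echo
<<<<<<< LEFT
echo
=======
alpha
>>>>>>> RIGHT

Derivation:
Final LEFT:  [charlie, delta, foxtrot, echo, echo]
Final RIGHT: [charlie, golf, foxtrot, golf, alpha]
i=0: L=charlie R=charlie -> agree -> charlie
i=1: L=delta=BASE, R=golf -> take RIGHT -> golf
i=2: L=foxtrot R=foxtrot -> agree -> foxtrot
i=3: L=echo, R=golf=BASE -> take LEFT -> echo
i=4: BASE=foxtrot L=echo R=alpha all differ -> CONFLICT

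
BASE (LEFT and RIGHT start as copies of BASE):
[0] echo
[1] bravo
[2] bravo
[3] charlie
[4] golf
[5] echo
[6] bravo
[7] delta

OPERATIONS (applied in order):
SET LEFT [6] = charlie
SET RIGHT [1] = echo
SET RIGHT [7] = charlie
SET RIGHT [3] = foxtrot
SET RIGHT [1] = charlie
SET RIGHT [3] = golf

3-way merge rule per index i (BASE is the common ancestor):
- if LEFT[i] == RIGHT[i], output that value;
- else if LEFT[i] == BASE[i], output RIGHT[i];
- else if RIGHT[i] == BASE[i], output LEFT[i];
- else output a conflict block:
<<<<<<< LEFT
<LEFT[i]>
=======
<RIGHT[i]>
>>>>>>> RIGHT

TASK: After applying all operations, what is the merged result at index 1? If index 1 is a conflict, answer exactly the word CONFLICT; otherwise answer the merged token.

Answer: charlie

Derivation:
Final LEFT:  [echo, bravo, bravo, charlie, golf, echo, charlie, delta]
Final RIGHT: [echo, charlie, bravo, golf, golf, echo, bravo, charlie]
i=0: L=echo R=echo -> agree -> echo
i=1: L=bravo=BASE, R=charlie -> take RIGHT -> charlie
i=2: L=bravo R=bravo -> agree -> bravo
i=3: L=charlie=BASE, R=golf -> take RIGHT -> golf
i=4: L=golf R=golf -> agree -> golf
i=5: L=echo R=echo -> agree -> echo
i=6: L=charlie, R=bravo=BASE -> take LEFT -> charlie
i=7: L=delta=BASE, R=charlie -> take RIGHT -> charlie
Index 1 -> charlie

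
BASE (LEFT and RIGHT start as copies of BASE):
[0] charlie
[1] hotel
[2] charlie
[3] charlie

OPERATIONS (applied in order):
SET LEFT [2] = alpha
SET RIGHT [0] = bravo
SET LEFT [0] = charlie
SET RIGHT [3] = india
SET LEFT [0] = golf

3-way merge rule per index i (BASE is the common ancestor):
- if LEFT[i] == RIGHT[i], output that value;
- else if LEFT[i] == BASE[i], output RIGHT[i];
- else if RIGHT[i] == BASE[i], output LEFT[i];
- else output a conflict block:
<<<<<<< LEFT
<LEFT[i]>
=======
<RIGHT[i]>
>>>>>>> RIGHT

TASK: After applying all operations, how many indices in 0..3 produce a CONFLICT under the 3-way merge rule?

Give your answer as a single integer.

Answer: 1

Derivation:
Final LEFT:  [golf, hotel, alpha, charlie]
Final RIGHT: [bravo, hotel, charlie, india]
i=0: BASE=charlie L=golf R=bravo all differ -> CONFLICT
i=1: L=hotel R=hotel -> agree -> hotel
i=2: L=alpha, R=charlie=BASE -> take LEFT -> alpha
i=3: L=charlie=BASE, R=india -> take RIGHT -> india
Conflict count: 1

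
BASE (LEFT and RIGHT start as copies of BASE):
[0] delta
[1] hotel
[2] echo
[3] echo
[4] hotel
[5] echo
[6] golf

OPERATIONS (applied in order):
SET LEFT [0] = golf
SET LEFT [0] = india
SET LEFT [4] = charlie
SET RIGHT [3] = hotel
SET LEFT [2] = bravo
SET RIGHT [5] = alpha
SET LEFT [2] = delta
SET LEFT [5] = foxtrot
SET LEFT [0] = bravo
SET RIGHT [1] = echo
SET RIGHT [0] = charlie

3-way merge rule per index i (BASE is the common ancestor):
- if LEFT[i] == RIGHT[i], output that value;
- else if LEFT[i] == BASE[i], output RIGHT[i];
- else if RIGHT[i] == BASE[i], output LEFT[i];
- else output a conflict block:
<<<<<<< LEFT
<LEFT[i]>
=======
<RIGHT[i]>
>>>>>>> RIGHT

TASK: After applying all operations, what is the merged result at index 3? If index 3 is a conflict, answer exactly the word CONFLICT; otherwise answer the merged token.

Answer: hotel

Derivation:
Final LEFT:  [bravo, hotel, delta, echo, charlie, foxtrot, golf]
Final RIGHT: [charlie, echo, echo, hotel, hotel, alpha, golf]
i=0: BASE=delta L=bravo R=charlie all differ -> CONFLICT
i=1: L=hotel=BASE, R=echo -> take RIGHT -> echo
i=2: L=delta, R=echo=BASE -> take LEFT -> delta
i=3: L=echo=BASE, R=hotel -> take RIGHT -> hotel
i=4: L=charlie, R=hotel=BASE -> take LEFT -> charlie
i=5: BASE=echo L=foxtrot R=alpha all differ -> CONFLICT
i=6: L=golf R=golf -> agree -> golf
Index 3 -> hotel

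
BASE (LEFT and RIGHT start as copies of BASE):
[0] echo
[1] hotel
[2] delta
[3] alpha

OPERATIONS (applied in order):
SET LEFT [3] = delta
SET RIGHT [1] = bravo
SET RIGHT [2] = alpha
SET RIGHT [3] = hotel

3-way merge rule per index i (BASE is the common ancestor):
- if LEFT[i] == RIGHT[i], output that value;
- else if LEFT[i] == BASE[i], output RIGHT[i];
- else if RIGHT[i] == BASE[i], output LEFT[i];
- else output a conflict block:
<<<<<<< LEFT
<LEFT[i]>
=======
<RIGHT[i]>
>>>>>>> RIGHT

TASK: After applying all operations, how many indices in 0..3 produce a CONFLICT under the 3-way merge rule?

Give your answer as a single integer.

Answer: 1

Derivation:
Final LEFT:  [echo, hotel, delta, delta]
Final RIGHT: [echo, bravo, alpha, hotel]
i=0: L=echo R=echo -> agree -> echo
i=1: L=hotel=BASE, R=bravo -> take RIGHT -> bravo
i=2: L=delta=BASE, R=alpha -> take RIGHT -> alpha
i=3: BASE=alpha L=delta R=hotel all differ -> CONFLICT
Conflict count: 1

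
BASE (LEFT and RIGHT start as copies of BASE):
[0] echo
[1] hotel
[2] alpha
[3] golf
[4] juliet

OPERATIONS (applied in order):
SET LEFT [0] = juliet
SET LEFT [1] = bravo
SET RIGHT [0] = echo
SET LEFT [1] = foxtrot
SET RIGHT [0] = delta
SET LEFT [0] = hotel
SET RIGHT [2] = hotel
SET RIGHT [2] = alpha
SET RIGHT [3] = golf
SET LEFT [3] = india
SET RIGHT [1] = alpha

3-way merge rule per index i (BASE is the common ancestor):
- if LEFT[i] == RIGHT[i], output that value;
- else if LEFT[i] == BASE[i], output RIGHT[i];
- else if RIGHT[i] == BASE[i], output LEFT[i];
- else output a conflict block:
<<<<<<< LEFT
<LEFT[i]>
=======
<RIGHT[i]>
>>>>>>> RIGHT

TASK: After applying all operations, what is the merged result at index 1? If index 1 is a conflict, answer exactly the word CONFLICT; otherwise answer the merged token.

Answer: CONFLICT

Derivation:
Final LEFT:  [hotel, foxtrot, alpha, india, juliet]
Final RIGHT: [delta, alpha, alpha, golf, juliet]
i=0: BASE=echo L=hotel R=delta all differ -> CONFLICT
i=1: BASE=hotel L=foxtrot R=alpha all differ -> CONFLICT
i=2: L=alpha R=alpha -> agree -> alpha
i=3: L=india, R=golf=BASE -> take LEFT -> india
i=4: L=juliet R=juliet -> agree -> juliet
Index 1 -> CONFLICT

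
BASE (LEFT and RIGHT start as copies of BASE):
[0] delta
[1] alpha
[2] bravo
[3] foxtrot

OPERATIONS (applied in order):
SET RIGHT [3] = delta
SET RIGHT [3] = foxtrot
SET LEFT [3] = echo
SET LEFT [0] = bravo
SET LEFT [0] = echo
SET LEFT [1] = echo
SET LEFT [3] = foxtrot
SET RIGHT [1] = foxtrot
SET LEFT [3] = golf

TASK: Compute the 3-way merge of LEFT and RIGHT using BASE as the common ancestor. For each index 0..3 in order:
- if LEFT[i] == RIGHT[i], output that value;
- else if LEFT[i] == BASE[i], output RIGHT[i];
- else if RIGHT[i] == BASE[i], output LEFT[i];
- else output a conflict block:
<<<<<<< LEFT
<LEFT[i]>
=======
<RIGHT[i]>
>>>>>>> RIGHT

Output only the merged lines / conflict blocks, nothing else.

Answer: echo
<<<<<<< LEFT
echo
=======
foxtrot
>>>>>>> RIGHT
bravo
golf

Derivation:
Final LEFT:  [echo, echo, bravo, golf]
Final RIGHT: [delta, foxtrot, bravo, foxtrot]
i=0: L=echo, R=delta=BASE -> take LEFT -> echo
i=1: BASE=alpha L=echo R=foxtrot all differ -> CONFLICT
i=2: L=bravo R=bravo -> agree -> bravo
i=3: L=golf, R=foxtrot=BASE -> take LEFT -> golf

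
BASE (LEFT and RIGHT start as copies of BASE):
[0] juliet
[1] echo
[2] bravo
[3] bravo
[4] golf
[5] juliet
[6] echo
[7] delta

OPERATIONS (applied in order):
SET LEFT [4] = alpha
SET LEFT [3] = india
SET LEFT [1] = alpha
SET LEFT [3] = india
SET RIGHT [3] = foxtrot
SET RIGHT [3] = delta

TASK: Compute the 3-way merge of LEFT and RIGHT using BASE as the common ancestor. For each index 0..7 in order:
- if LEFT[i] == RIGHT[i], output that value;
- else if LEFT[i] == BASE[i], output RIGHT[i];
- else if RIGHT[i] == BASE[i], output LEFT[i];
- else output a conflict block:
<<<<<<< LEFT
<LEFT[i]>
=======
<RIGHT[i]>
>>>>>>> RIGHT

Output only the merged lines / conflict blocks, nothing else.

Answer: juliet
alpha
bravo
<<<<<<< LEFT
india
=======
delta
>>>>>>> RIGHT
alpha
juliet
echo
delta

Derivation:
Final LEFT:  [juliet, alpha, bravo, india, alpha, juliet, echo, delta]
Final RIGHT: [juliet, echo, bravo, delta, golf, juliet, echo, delta]
i=0: L=juliet R=juliet -> agree -> juliet
i=1: L=alpha, R=echo=BASE -> take LEFT -> alpha
i=2: L=bravo R=bravo -> agree -> bravo
i=3: BASE=bravo L=india R=delta all differ -> CONFLICT
i=4: L=alpha, R=golf=BASE -> take LEFT -> alpha
i=5: L=juliet R=juliet -> agree -> juliet
i=6: L=echo R=echo -> agree -> echo
i=7: L=delta R=delta -> agree -> delta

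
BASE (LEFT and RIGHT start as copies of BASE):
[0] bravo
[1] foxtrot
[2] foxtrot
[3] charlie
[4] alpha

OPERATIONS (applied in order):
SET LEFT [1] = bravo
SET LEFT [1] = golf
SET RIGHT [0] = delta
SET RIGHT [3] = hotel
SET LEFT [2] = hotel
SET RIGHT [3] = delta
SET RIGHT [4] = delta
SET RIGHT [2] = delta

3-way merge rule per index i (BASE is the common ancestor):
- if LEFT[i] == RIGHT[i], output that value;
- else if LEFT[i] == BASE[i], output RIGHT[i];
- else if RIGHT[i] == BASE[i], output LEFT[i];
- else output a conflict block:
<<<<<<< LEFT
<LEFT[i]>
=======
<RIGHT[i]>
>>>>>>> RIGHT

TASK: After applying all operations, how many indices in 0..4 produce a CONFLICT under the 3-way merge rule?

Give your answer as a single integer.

Final LEFT:  [bravo, golf, hotel, charlie, alpha]
Final RIGHT: [delta, foxtrot, delta, delta, delta]
i=0: L=bravo=BASE, R=delta -> take RIGHT -> delta
i=1: L=golf, R=foxtrot=BASE -> take LEFT -> golf
i=2: BASE=foxtrot L=hotel R=delta all differ -> CONFLICT
i=3: L=charlie=BASE, R=delta -> take RIGHT -> delta
i=4: L=alpha=BASE, R=delta -> take RIGHT -> delta
Conflict count: 1

Answer: 1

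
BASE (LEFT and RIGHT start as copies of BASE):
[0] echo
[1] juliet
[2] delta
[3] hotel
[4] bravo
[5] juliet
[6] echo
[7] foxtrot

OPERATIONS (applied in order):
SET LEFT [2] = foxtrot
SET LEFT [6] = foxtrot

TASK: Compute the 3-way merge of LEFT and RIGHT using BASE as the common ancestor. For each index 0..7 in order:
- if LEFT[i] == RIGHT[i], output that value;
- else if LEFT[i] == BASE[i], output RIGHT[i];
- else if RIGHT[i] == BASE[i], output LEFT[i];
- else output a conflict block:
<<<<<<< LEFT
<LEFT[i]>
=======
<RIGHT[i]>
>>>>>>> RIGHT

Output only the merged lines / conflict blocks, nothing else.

Final LEFT:  [echo, juliet, foxtrot, hotel, bravo, juliet, foxtrot, foxtrot]
Final RIGHT: [echo, juliet, delta, hotel, bravo, juliet, echo, foxtrot]
i=0: L=echo R=echo -> agree -> echo
i=1: L=juliet R=juliet -> agree -> juliet
i=2: L=foxtrot, R=delta=BASE -> take LEFT -> foxtrot
i=3: L=hotel R=hotel -> agree -> hotel
i=4: L=bravo R=bravo -> agree -> bravo
i=5: L=juliet R=juliet -> agree -> juliet
i=6: L=foxtrot, R=echo=BASE -> take LEFT -> foxtrot
i=7: L=foxtrot R=foxtrot -> agree -> foxtrot

Answer: echo
juliet
foxtrot
hotel
bravo
juliet
foxtrot
foxtrot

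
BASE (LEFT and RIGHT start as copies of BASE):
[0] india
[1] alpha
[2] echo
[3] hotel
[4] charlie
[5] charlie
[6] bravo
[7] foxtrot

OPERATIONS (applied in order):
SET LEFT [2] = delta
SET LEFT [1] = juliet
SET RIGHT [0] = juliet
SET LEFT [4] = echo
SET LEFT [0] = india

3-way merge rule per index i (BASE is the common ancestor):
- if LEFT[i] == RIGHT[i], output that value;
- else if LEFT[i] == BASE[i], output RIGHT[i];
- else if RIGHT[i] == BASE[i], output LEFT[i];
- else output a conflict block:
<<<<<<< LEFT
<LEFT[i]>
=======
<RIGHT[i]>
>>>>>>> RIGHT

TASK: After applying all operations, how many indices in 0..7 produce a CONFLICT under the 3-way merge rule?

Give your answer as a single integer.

Final LEFT:  [india, juliet, delta, hotel, echo, charlie, bravo, foxtrot]
Final RIGHT: [juliet, alpha, echo, hotel, charlie, charlie, bravo, foxtrot]
i=0: L=india=BASE, R=juliet -> take RIGHT -> juliet
i=1: L=juliet, R=alpha=BASE -> take LEFT -> juliet
i=2: L=delta, R=echo=BASE -> take LEFT -> delta
i=3: L=hotel R=hotel -> agree -> hotel
i=4: L=echo, R=charlie=BASE -> take LEFT -> echo
i=5: L=charlie R=charlie -> agree -> charlie
i=6: L=bravo R=bravo -> agree -> bravo
i=7: L=foxtrot R=foxtrot -> agree -> foxtrot
Conflict count: 0

Answer: 0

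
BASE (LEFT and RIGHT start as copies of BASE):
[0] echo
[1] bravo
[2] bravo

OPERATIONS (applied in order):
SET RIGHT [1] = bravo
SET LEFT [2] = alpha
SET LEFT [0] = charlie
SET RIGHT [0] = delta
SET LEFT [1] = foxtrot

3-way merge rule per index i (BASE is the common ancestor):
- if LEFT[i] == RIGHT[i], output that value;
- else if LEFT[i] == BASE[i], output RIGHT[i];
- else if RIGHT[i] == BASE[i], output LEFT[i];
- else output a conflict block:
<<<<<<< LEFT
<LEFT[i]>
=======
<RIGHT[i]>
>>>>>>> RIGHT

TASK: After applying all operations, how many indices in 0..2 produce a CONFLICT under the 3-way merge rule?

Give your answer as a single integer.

Answer: 1

Derivation:
Final LEFT:  [charlie, foxtrot, alpha]
Final RIGHT: [delta, bravo, bravo]
i=0: BASE=echo L=charlie R=delta all differ -> CONFLICT
i=1: L=foxtrot, R=bravo=BASE -> take LEFT -> foxtrot
i=2: L=alpha, R=bravo=BASE -> take LEFT -> alpha
Conflict count: 1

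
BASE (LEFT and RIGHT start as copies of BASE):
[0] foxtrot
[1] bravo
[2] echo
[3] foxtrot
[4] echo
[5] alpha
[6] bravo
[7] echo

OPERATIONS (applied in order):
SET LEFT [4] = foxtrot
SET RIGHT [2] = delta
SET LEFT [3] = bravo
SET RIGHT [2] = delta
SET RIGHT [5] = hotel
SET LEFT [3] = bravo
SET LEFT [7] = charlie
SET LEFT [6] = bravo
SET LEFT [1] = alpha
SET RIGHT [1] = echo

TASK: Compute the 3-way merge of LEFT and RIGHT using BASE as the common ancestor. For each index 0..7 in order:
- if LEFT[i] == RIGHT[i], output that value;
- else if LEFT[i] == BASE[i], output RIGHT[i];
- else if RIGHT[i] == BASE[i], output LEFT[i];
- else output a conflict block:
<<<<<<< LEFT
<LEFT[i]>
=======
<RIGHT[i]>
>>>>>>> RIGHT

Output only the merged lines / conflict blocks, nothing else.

Final LEFT:  [foxtrot, alpha, echo, bravo, foxtrot, alpha, bravo, charlie]
Final RIGHT: [foxtrot, echo, delta, foxtrot, echo, hotel, bravo, echo]
i=0: L=foxtrot R=foxtrot -> agree -> foxtrot
i=1: BASE=bravo L=alpha R=echo all differ -> CONFLICT
i=2: L=echo=BASE, R=delta -> take RIGHT -> delta
i=3: L=bravo, R=foxtrot=BASE -> take LEFT -> bravo
i=4: L=foxtrot, R=echo=BASE -> take LEFT -> foxtrot
i=5: L=alpha=BASE, R=hotel -> take RIGHT -> hotel
i=6: L=bravo R=bravo -> agree -> bravo
i=7: L=charlie, R=echo=BASE -> take LEFT -> charlie

Answer: foxtrot
<<<<<<< LEFT
alpha
=======
echo
>>>>>>> RIGHT
delta
bravo
foxtrot
hotel
bravo
charlie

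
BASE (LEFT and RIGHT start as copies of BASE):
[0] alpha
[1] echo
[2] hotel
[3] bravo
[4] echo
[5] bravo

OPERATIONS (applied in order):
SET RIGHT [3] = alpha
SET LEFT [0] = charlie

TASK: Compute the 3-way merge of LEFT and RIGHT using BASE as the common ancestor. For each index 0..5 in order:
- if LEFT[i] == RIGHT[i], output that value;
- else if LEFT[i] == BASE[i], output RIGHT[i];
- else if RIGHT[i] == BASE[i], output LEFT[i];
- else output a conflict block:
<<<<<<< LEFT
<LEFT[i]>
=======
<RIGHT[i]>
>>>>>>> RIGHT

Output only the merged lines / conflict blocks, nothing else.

Answer: charlie
echo
hotel
alpha
echo
bravo

Derivation:
Final LEFT:  [charlie, echo, hotel, bravo, echo, bravo]
Final RIGHT: [alpha, echo, hotel, alpha, echo, bravo]
i=0: L=charlie, R=alpha=BASE -> take LEFT -> charlie
i=1: L=echo R=echo -> agree -> echo
i=2: L=hotel R=hotel -> agree -> hotel
i=3: L=bravo=BASE, R=alpha -> take RIGHT -> alpha
i=4: L=echo R=echo -> agree -> echo
i=5: L=bravo R=bravo -> agree -> bravo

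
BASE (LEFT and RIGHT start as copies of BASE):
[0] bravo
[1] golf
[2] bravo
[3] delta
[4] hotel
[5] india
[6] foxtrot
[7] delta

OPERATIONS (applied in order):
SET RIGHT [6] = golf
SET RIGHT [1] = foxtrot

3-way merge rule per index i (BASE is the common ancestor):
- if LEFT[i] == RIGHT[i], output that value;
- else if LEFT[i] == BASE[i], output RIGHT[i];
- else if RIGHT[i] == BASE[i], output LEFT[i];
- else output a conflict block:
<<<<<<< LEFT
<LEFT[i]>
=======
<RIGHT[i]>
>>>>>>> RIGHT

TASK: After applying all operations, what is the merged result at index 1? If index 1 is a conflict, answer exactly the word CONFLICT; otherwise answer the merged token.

Final LEFT:  [bravo, golf, bravo, delta, hotel, india, foxtrot, delta]
Final RIGHT: [bravo, foxtrot, bravo, delta, hotel, india, golf, delta]
i=0: L=bravo R=bravo -> agree -> bravo
i=1: L=golf=BASE, R=foxtrot -> take RIGHT -> foxtrot
i=2: L=bravo R=bravo -> agree -> bravo
i=3: L=delta R=delta -> agree -> delta
i=4: L=hotel R=hotel -> agree -> hotel
i=5: L=india R=india -> agree -> india
i=6: L=foxtrot=BASE, R=golf -> take RIGHT -> golf
i=7: L=delta R=delta -> agree -> delta
Index 1 -> foxtrot

Answer: foxtrot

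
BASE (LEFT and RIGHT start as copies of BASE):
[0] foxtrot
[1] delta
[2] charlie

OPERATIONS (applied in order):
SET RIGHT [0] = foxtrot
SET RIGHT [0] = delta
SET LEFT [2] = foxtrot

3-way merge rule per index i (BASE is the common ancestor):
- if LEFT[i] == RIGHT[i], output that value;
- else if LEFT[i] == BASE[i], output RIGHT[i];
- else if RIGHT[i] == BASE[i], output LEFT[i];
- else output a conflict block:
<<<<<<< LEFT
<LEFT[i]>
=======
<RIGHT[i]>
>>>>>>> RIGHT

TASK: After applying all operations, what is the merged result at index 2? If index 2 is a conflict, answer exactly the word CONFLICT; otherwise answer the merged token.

Final LEFT:  [foxtrot, delta, foxtrot]
Final RIGHT: [delta, delta, charlie]
i=0: L=foxtrot=BASE, R=delta -> take RIGHT -> delta
i=1: L=delta R=delta -> agree -> delta
i=2: L=foxtrot, R=charlie=BASE -> take LEFT -> foxtrot
Index 2 -> foxtrot

Answer: foxtrot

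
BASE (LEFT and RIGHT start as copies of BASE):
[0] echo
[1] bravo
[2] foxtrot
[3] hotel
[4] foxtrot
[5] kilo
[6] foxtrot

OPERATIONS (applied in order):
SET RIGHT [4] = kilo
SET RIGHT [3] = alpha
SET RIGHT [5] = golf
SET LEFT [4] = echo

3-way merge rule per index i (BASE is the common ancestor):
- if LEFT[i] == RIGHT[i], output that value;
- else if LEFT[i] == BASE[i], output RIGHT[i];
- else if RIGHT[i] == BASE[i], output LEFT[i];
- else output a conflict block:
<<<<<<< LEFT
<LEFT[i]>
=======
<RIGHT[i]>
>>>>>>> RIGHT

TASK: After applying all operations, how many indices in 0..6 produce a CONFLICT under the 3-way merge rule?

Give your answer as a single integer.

Answer: 1

Derivation:
Final LEFT:  [echo, bravo, foxtrot, hotel, echo, kilo, foxtrot]
Final RIGHT: [echo, bravo, foxtrot, alpha, kilo, golf, foxtrot]
i=0: L=echo R=echo -> agree -> echo
i=1: L=bravo R=bravo -> agree -> bravo
i=2: L=foxtrot R=foxtrot -> agree -> foxtrot
i=3: L=hotel=BASE, R=alpha -> take RIGHT -> alpha
i=4: BASE=foxtrot L=echo R=kilo all differ -> CONFLICT
i=5: L=kilo=BASE, R=golf -> take RIGHT -> golf
i=6: L=foxtrot R=foxtrot -> agree -> foxtrot
Conflict count: 1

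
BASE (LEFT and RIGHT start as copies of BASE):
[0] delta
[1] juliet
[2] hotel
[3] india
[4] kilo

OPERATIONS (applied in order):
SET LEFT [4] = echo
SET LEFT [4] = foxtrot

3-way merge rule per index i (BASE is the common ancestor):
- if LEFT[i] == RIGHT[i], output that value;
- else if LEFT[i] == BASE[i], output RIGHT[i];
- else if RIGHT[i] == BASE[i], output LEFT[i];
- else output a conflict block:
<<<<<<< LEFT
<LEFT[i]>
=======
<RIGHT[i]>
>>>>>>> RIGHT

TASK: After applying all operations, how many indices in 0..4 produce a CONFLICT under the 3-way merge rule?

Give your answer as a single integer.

Final LEFT:  [delta, juliet, hotel, india, foxtrot]
Final RIGHT: [delta, juliet, hotel, india, kilo]
i=0: L=delta R=delta -> agree -> delta
i=1: L=juliet R=juliet -> agree -> juliet
i=2: L=hotel R=hotel -> agree -> hotel
i=3: L=india R=india -> agree -> india
i=4: L=foxtrot, R=kilo=BASE -> take LEFT -> foxtrot
Conflict count: 0

Answer: 0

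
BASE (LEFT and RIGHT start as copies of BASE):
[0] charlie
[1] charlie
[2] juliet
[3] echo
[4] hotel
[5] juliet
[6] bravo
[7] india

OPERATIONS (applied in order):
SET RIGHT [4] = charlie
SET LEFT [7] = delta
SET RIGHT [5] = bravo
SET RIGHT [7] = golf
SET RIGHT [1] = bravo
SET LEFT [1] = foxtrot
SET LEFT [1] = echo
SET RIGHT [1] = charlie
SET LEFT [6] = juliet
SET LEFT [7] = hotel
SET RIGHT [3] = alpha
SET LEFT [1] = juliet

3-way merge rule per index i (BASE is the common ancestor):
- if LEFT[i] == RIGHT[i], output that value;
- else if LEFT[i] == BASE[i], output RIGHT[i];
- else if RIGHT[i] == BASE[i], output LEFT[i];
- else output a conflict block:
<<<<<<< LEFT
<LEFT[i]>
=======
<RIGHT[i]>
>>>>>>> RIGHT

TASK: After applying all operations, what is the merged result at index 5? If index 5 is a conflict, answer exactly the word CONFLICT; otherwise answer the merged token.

Answer: bravo

Derivation:
Final LEFT:  [charlie, juliet, juliet, echo, hotel, juliet, juliet, hotel]
Final RIGHT: [charlie, charlie, juliet, alpha, charlie, bravo, bravo, golf]
i=0: L=charlie R=charlie -> agree -> charlie
i=1: L=juliet, R=charlie=BASE -> take LEFT -> juliet
i=2: L=juliet R=juliet -> agree -> juliet
i=3: L=echo=BASE, R=alpha -> take RIGHT -> alpha
i=4: L=hotel=BASE, R=charlie -> take RIGHT -> charlie
i=5: L=juliet=BASE, R=bravo -> take RIGHT -> bravo
i=6: L=juliet, R=bravo=BASE -> take LEFT -> juliet
i=7: BASE=india L=hotel R=golf all differ -> CONFLICT
Index 5 -> bravo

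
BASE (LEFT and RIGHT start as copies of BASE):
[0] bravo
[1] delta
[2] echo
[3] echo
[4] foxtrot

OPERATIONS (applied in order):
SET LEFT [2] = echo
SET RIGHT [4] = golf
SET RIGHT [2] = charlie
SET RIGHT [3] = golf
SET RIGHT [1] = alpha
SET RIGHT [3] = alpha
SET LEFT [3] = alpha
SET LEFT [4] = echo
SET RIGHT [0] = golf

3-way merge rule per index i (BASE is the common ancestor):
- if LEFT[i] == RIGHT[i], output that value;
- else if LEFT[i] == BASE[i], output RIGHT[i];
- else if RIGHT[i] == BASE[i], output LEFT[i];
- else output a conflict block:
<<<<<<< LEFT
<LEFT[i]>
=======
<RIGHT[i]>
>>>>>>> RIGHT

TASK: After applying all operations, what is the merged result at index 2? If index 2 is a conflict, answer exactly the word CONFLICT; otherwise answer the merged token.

Final LEFT:  [bravo, delta, echo, alpha, echo]
Final RIGHT: [golf, alpha, charlie, alpha, golf]
i=0: L=bravo=BASE, R=golf -> take RIGHT -> golf
i=1: L=delta=BASE, R=alpha -> take RIGHT -> alpha
i=2: L=echo=BASE, R=charlie -> take RIGHT -> charlie
i=3: L=alpha R=alpha -> agree -> alpha
i=4: BASE=foxtrot L=echo R=golf all differ -> CONFLICT
Index 2 -> charlie

Answer: charlie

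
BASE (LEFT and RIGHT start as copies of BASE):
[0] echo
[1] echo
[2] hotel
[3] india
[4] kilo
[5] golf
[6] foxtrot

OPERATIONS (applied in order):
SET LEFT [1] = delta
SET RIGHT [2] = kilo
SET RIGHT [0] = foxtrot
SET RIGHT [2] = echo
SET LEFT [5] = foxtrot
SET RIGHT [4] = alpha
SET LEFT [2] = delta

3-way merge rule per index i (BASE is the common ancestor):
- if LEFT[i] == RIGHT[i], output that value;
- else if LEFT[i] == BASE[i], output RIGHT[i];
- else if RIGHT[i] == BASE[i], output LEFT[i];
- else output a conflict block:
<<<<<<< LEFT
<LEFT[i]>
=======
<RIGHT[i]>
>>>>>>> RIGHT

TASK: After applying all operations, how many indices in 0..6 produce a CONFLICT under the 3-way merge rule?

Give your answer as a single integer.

Final LEFT:  [echo, delta, delta, india, kilo, foxtrot, foxtrot]
Final RIGHT: [foxtrot, echo, echo, india, alpha, golf, foxtrot]
i=0: L=echo=BASE, R=foxtrot -> take RIGHT -> foxtrot
i=1: L=delta, R=echo=BASE -> take LEFT -> delta
i=2: BASE=hotel L=delta R=echo all differ -> CONFLICT
i=3: L=india R=india -> agree -> india
i=4: L=kilo=BASE, R=alpha -> take RIGHT -> alpha
i=5: L=foxtrot, R=golf=BASE -> take LEFT -> foxtrot
i=6: L=foxtrot R=foxtrot -> agree -> foxtrot
Conflict count: 1

Answer: 1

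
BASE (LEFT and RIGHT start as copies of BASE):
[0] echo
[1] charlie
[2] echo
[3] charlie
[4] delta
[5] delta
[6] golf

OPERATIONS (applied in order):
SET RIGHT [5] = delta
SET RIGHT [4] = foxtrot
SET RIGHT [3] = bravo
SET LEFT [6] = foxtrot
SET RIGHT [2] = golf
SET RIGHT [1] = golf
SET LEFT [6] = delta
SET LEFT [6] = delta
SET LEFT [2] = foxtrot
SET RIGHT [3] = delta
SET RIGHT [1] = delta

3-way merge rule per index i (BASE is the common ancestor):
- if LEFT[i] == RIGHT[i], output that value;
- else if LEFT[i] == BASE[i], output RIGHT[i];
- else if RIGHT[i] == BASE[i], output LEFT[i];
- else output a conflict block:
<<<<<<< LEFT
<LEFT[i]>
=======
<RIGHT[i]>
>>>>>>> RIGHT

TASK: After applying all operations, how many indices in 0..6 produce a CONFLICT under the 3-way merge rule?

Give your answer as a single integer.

Final LEFT:  [echo, charlie, foxtrot, charlie, delta, delta, delta]
Final RIGHT: [echo, delta, golf, delta, foxtrot, delta, golf]
i=0: L=echo R=echo -> agree -> echo
i=1: L=charlie=BASE, R=delta -> take RIGHT -> delta
i=2: BASE=echo L=foxtrot R=golf all differ -> CONFLICT
i=3: L=charlie=BASE, R=delta -> take RIGHT -> delta
i=4: L=delta=BASE, R=foxtrot -> take RIGHT -> foxtrot
i=5: L=delta R=delta -> agree -> delta
i=6: L=delta, R=golf=BASE -> take LEFT -> delta
Conflict count: 1

Answer: 1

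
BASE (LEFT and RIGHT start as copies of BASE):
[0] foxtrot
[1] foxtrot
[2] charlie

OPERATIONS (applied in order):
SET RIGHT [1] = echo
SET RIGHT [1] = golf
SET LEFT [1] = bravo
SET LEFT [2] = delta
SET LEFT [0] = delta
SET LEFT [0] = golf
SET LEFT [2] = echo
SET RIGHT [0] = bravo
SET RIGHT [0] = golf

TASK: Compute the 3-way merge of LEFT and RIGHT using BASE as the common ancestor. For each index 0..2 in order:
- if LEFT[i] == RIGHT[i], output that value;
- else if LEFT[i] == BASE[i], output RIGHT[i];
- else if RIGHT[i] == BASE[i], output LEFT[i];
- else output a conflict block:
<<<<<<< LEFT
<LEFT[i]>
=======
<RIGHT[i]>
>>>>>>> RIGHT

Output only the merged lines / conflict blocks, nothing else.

Final LEFT:  [golf, bravo, echo]
Final RIGHT: [golf, golf, charlie]
i=0: L=golf R=golf -> agree -> golf
i=1: BASE=foxtrot L=bravo R=golf all differ -> CONFLICT
i=2: L=echo, R=charlie=BASE -> take LEFT -> echo

Answer: golf
<<<<<<< LEFT
bravo
=======
golf
>>>>>>> RIGHT
echo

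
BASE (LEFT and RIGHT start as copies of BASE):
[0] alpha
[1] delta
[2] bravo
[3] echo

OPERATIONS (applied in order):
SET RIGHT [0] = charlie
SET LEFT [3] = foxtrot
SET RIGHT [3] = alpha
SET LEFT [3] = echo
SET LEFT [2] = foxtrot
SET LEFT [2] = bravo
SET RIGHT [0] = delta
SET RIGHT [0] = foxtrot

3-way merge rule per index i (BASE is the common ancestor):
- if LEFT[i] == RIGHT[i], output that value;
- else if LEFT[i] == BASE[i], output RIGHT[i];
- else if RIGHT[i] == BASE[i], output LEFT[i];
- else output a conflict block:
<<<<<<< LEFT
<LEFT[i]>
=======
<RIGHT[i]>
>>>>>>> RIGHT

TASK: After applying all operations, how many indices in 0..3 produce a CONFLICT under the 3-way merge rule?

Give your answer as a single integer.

Final LEFT:  [alpha, delta, bravo, echo]
Final RIGHT: [foxtrot, delta, bravo, alpha]
i=0: L=alpha=BASE, R=foxtrot -> take RIGHT -> foxtrot
i=1: L=delta R=delta -> agree -> delta
i=2: L=bravo R=bravo -> agree -> bravo
i=3: L=echo=BASE, R=alpha -> take RIGHT -> alpha
Conflict count: 0

Answer: 0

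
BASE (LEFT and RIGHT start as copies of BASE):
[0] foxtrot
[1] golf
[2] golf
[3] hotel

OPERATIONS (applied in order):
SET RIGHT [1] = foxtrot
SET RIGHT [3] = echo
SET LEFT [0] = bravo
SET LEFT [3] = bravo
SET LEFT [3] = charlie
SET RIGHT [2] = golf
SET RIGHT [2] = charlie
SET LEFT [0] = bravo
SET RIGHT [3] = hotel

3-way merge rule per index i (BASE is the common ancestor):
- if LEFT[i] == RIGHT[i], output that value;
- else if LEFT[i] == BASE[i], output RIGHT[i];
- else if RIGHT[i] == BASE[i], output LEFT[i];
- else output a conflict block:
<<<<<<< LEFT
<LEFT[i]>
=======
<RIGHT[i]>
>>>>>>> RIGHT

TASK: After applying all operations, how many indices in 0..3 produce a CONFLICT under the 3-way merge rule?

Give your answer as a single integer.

Final LEFT:  [bravo, golf, golf, charlie]
Final RIGHT: [foxtrot, foxtrot, charlie, hotel]
i=0: L=bravo, R=foxtrot=BASE -> take LEFT -> bravo
i=1: L=golf=BASE, R=foxtrot -> take RIGHT -> foxtrot
i=2: L=golf=BASE, R=charlie -> take RIGHT -> charlie
i=3: L=charlie, R=hotel=BASE -> take LEFT -> charlie
Conflict count: 0

Answer: 0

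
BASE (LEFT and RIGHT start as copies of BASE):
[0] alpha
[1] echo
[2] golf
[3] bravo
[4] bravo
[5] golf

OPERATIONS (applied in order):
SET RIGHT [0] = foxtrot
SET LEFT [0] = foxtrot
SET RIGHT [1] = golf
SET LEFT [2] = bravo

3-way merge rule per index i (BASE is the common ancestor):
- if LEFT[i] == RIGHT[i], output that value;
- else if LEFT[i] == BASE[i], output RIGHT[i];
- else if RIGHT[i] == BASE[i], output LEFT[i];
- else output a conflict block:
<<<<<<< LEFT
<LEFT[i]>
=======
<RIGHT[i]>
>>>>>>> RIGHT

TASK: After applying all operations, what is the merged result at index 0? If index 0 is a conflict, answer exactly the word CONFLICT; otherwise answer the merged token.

Final LEFT:  [foxtrot, echo, bravo, bravo, bravo, golf]
Final RIGHT: [foxtrot, golf, golf, bravo, bravo, golf]
i=0: L=foxtrot R=foxtrot -> agree -> foxtrot
i=1: L=echo=BASE, R=golf -> take RIGHT -> golf
i=2: L=bravo, R=golf=BASE -> take LEFT -> bravo
i=3: L=bravo R=bravo -> agree -> bravo
i=4: L=bravo R=bravo -> agree -> bravo
i=5: L=golf R=golf -> agree -> golf
Index 0 -> foxtrot

Answer: foxtrot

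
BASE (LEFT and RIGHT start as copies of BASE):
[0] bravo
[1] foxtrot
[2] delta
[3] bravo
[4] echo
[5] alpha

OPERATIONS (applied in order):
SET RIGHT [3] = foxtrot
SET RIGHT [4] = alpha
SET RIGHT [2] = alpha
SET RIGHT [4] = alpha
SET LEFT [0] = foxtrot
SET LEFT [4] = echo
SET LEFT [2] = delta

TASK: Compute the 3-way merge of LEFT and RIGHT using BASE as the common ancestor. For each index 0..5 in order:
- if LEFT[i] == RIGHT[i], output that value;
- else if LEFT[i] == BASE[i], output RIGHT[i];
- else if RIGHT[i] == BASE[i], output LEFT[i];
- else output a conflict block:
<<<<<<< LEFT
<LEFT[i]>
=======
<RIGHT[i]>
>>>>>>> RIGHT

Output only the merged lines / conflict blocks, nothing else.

Final LEFT:  [foxtrot, foxtrot, delta, bravo, echo, alpha]
Final RIGHT: [bravo, foxtrot, alpha, foxtrot, alpha, alpha]
i=0: L=foxtrot, R=bravo=BASE -> take LEFT -> foxtrot
i=1: L=foxtrot R=foxtrot -> agree -> foxtrot
i=2: L=delta=BASE, R=alpha -> take RIGHT -> alpha
i=3: L=bravo=BASE, R=foxtrot -> take RIGHT -> foxtrot
i=4: L=echo=BASE, R=alpha -> take RIGHT -> alpha
i=5: L=alpha R=alpha -> agree -> alpha

Answer: foxtrot
foxtrot
alpha
foxtrot
alpha
alpha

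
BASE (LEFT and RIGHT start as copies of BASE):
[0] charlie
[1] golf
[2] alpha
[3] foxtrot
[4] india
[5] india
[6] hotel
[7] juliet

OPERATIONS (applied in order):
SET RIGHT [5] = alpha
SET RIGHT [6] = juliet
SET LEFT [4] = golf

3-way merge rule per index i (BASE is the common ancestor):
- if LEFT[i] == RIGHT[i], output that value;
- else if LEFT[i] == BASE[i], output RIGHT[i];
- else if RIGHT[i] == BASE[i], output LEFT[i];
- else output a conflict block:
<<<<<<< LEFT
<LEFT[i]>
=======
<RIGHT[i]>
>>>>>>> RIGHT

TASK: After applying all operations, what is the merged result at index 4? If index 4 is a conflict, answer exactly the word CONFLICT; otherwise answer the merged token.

Answer: golf

Derivation:
Final LEFT:  [charlie, golf, alpha, foxtrot, golf, india, hotel, juliet]
Final RIGHT: [charlie, golf, alpha, foxtrot, india, alpha, juliet, juliet]
i=0: L=charlie R=charlie -> agree -> charlie
i=1: L=golf R=golf -> agree -> golf
i=2: L=alpha R=alpha -> agree -> alpha
i=3: L=foxtrot R=foxtrot -> agree -> foxtrot
i=4: L=golf, R=india=BASE -> take LEFT -> golf
i=5: L=india=BASE, R=alpha -> take RIGHT -> alpha
i=6: L=hotel=BASE, R=juliet -> take RIGHT -> juliet
i=7: L=juliet R=juliet -> agree -> juliet
Index 4 -> golf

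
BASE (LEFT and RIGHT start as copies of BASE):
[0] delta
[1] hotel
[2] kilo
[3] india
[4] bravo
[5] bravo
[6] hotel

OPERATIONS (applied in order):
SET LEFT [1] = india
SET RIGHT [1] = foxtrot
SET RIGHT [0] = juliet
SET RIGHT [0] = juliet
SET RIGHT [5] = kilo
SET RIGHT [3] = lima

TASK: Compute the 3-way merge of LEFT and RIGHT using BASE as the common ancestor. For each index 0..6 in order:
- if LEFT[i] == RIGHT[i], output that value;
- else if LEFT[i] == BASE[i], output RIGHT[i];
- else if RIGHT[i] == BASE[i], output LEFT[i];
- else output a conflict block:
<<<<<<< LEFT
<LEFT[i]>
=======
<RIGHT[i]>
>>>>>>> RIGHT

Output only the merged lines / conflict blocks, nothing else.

Answer: juliet
<<<<<<< LEFT
india
=======
foxtrot
>>>>>>> RIGHT
kilo
lima
bravo
kilo
hotel

Derivation:
Final LEFT:  [delta, india, kilo, india, bravo, bravo, hotel]
Final RIGHT: [juliet, foxtrot, kilo, lima, bravo, kilo, hotel]
i=0: L=delta=BASE, R=juliet -> take RIGHT -> juliet
i=1: BASE=hotel L=india R=foxtrot all differ -> CONFLICT
i=2: L=kilo R=kilo -> agree -> kilo
i=3: L=india=BASE, R=lima -> take RIGHT -> lima
i=4: L=bravo R=bravo -> agree -> bravo
i=5: L=bravo=BASE, R=kilo -> take RIGHT -> kilo
i=6: L=hotel R=hotel -> agree -> hotel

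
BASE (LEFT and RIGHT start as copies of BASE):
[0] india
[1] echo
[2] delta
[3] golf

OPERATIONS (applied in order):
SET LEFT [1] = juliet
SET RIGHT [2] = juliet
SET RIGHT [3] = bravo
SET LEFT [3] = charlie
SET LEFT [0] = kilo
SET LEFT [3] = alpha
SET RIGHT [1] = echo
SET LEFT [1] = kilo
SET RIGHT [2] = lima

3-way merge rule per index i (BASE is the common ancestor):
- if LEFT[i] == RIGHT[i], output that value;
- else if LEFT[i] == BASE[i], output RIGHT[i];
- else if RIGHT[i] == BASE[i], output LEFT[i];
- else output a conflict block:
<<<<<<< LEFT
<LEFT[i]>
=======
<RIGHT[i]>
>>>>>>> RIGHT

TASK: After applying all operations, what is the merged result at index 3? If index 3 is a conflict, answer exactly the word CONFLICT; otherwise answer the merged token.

Answer: CONFLICT

Derivation:
Final LEFT:  [kilo, kilo, delta, alpha]
Final RIGHT: [india, echo, lima, bravo]
i=0: L=kilo, R=india=BASE -> take LEFT -> kilo
i=1: L=kilo, R=echo=BASE -> take LEFT -> kilo
i=2: L=delta=BASE, R=lima -> take RIGHT -> lima
i=3: BASE=golf L=alpha R=bravo all differ -> CONFLICT
Index 3 -> CONFLICT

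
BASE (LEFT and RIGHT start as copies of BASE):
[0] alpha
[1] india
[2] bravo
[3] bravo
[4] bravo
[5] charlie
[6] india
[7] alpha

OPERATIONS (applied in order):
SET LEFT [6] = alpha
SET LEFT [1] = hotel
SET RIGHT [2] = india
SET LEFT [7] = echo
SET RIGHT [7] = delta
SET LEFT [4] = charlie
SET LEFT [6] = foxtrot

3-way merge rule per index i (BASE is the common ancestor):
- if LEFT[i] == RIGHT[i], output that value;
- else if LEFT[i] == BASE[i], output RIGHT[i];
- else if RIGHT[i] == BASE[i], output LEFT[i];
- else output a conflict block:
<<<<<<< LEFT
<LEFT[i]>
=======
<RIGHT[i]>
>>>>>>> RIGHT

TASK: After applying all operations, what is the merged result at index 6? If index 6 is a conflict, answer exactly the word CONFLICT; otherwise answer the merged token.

Answer: foxtrot

Derivation:
Final LEFT:  [alpha, hotel, bravo, bravo, charlie, charlie, foxtrot, echo]
Final RIGHT: [alpha, india, india, bravo, bravo, charlie, india, delta]
i=0: L=alpha R=alpha -> agree -> alpha
i=1: L=hotel, R=india=BASE -> take LEFT -> hotel
i=2: L=bravo=BASE, R=india -> take RIGHT -> india
i=3: L=bravo R=bravo -> agree -> bravo
i=4: L=charlie, R=bravo=BASE -> take LEFT -> charlie
i=5: L=charlie R=charlie -> agree -> charlie
i=6: L=foxtrot, R=india=BASE -> take LEFT -> foxtrot
i=7: BASE=alpha L=echo R=delta all differ -> CONFLICT
Index 6 -> foxtrot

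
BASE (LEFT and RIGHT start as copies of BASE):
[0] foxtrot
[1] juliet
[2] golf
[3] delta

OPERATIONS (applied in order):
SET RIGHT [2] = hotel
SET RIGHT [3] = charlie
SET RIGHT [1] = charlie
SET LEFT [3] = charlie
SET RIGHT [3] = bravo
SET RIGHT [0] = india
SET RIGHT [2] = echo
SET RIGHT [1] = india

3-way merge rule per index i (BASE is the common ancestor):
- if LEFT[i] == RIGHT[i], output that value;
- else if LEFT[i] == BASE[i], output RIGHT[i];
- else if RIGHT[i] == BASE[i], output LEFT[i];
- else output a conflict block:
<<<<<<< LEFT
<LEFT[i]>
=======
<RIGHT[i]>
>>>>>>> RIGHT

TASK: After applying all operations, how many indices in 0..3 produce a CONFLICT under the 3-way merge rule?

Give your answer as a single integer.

Final LEFT:  [foxtrot, juliet, golf, charlie]
Final RIGHT: [india, india, echo, bravo]
i=0: L=foxtrot=BASE, R=india -> take RIGHT -> india
i=1: L=juliet=BASE, R=india -> take RIGHT -> india
i=2: L=golf=BASE, R=echo -> take RIGHT -> echo
i=3: BASE=delta L=charlie R=bravo all differ -> CONFLICT
Conflict count: 1

Answer: 1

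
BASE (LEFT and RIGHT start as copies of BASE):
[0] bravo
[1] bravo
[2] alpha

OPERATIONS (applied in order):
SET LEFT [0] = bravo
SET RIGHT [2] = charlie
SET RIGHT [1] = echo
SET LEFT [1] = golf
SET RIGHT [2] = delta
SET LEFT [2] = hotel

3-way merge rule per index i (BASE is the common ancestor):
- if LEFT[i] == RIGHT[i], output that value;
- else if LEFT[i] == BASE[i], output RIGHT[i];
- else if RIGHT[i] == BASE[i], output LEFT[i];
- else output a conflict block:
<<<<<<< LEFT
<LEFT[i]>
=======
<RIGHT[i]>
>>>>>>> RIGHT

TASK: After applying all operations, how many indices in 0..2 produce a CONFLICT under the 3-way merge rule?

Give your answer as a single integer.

Answer: 2

Derivation:
Final LEFT:  [bravo, golf, hotel]
Final RIGHT: [bravo, echo, delta]
i=0: L=bravo R=bravo -> agree -> bravo
i=1: BASE=bravo L=golf R=echo all differ -> CONFLICT
i=2: BASE=alpha L=hotel R=delta all differ -> CONFLICT
Conflict count: 2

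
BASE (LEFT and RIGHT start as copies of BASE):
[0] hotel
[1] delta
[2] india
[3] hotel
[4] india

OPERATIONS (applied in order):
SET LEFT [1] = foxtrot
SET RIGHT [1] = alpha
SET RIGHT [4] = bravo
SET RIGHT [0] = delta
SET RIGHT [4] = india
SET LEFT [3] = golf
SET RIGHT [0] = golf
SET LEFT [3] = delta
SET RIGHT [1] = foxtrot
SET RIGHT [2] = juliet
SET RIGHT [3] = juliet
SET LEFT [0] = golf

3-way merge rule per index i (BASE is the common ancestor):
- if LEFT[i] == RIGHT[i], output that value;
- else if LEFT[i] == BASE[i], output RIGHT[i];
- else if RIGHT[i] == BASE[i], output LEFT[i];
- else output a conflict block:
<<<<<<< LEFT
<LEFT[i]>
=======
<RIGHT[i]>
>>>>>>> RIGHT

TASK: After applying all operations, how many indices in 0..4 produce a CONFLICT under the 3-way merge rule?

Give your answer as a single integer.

Final LEFT:  [golf, foxtrot, india, delta, india]
Final RIGHT: [golf, foxtrot, juliet, juliet, india]
i=0: L=golf R=golf -> agree -> golf
i=1: L=foxtrot R=foxtrot -> agree -> foxtrot
i=2: L=india=BASE, R=juliet -> take RIGHT -> juliet
i=3: BASE=hotel L=delta R=juliet all differ -> CONFLICT
i=4: L=india R=india -> agree -> india
Conflict count: 1

Answer: 1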